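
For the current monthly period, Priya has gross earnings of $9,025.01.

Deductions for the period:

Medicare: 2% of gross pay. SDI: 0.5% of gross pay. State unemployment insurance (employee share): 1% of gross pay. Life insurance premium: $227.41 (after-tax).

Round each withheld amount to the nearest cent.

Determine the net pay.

$8,481.72

Medicare: $9,025.01 × 0.02 = $180.50
State unemployment insurance (employee share): $9,025.01 × 0.01 = $90.25
SDI: $9,025.01 × 0.005 = $45.13
Life insurance premium: $227.41
Total deductions = $180.50 + $90.25 + $45.13 + $227.41 = $543.29
Net pay = $9,025.01 − $543.29 = $8,481.72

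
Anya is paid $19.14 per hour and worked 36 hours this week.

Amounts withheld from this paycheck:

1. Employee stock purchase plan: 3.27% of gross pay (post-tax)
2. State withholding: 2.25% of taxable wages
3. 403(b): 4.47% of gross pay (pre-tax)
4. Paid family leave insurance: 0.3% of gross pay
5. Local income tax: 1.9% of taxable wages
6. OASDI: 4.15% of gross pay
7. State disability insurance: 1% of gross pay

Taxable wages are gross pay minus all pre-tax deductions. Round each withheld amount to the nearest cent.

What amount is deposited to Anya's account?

Gross pay: 36 × $19.14 = $689.04
403(b): $689.04 × 0.0447 = $30.80
Taxable wages = $689.04 − $30.80 = $658.24
Local income tax: $658.24 × 0.019 = $12.51
State withholding: $658.24 × 0.0225 = $14.81
OASDI: $689.04 × 0.0415 = $28.60
Paid family leave insurance: $689.04 × 0.003 = $2.07
State disability insurance: $689.04 × 0.01 = $6.89
Employee stock purchase plan: $689.04 × 0.0327 = $22.53
Total deductions = $30.80 + $12.51 + $14.81 + $28.60 + $2.07 + $6.89 + $22.53 = $118.21
Net pay = $689.04 − $118.21 = $570.83

$570.83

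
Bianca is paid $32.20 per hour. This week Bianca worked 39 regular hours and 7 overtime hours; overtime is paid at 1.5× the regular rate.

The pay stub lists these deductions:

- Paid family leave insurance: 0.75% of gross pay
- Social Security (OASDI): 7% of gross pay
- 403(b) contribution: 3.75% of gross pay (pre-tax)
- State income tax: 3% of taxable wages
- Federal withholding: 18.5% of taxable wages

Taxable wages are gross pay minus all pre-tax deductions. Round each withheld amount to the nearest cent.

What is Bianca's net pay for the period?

Regular pay: 39 × $32.20 = $1,255.80
Overtime pay: 7 × $32.20 × 1.5 = $338.10
Gross pay = $1,255.80 + $338.10 = $1,593.90
403(b) contribution: $1,593.90 × 0.0375 = $59.77
Taxable wages = $1,593.90 − $59.77 = $1,534.13
Federal withholding: $1,534.13 × 0.185 = $283.81
State income tax: $1,534.13 × 0.03 = $46.02
Social Security (OASDI): $1,593.90 × 0.07 = $111.57
Paid family leave insurance: $1,593.90 × 0.0075 = $11.95
Total deductions = $59.77 + $283.81 + $46.02 + $111.57 + $11.95 = $513.12
Net pay = $1,593.90 − $513.12 = $1,080.78

$1,080.78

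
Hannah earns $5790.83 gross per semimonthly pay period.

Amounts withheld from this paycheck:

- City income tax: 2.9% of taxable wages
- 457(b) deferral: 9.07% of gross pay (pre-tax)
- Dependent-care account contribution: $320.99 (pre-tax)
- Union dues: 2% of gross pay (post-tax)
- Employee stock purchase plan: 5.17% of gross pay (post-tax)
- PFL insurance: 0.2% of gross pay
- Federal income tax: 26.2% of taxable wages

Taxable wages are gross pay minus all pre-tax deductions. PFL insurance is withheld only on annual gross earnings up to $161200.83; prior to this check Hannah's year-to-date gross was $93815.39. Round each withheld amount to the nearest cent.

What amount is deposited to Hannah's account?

$3078.94

457(b) deferral: $5790.83 × 0.0907 = $525.23
Dependent-care account contribution: $320.99
Pre-tax total = $525.23 + $320.99 = $846.22
Taxable wages = $5790.83 − $846.22 = $4944.61
City income tax: $4944.61 × 0.029 = $143.39
Federal income tax: $4944.61 × 0.262 = $1295.49
PFL insurance: cap not yet reached, full $5790.83 is subject → $5790.83 × 0.002 = $11.58
Employee stock purchase plan: $5790.83 × 0.0517 = $299.39
Union dues: $5790.83 × 0.02 = $115.82
Total deductions = $525.23 + $320.99 + $143.39 + $1295.49 + $11.58 + $299.39 + $115.82 = $2711.89
Net pay = $5790.83 − $2711.89 = $3078.94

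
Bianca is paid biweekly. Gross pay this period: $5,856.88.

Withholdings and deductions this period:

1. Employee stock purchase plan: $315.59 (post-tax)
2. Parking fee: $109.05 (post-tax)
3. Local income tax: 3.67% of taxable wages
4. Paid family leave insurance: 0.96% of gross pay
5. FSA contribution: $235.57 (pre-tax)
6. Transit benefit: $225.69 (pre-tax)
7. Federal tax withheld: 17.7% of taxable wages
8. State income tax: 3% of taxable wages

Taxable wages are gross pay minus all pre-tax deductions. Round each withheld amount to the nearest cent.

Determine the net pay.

$3,599.84

FSA contribution: $235.57
Transit benefit: $225.69
Pre-tax total = $235.57 + $225.69 = $461.26
Taxable wages = $5,856.88 − $461.26 = $5,395.62
State income tax: $5,395.62 × 0.03 = $161.87
Local income tax: $5,395.62 × 0.0367 = $198.02
Federal tax withheld: $5,395.62 × 0.177 = $955.02
Paid family leave insurance: $5,856.88 × 0.0096 = $56.23
Parking fee: $109.05
Employee stock purchase plan: $315.59
Total deductions = $235.57 + $225.69 + $161.87 + $198.02 + $955.02 + $56.23 + $109.05 + $315.59 = $2,257.04
Net pay = $5,856.88 − $2,257.04 = $3,599.84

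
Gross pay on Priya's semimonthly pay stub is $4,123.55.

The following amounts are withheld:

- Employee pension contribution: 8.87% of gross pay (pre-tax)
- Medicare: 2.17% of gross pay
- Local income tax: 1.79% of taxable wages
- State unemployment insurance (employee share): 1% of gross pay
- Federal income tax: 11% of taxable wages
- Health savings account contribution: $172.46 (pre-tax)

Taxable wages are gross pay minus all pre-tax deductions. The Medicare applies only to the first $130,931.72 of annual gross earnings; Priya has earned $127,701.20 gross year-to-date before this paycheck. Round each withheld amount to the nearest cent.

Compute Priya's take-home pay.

$3,015.42

Health savings account contribution: $172.46
Employee pension contribution: $4,123.55 × 0.0887 = $365.76
Pre-tax total = $172.46 + $365.76 = $538.22
Taxable wages = $4,123.55 − $538.22 = $3,585.33
Federal income tax: $3,585.33 × 0.11 = $394.39
Local income tax: $3,585.33 × 0.0179 = $64.18
Medicare: only $130,931.72 − $127,701.20 = $3,230.52 of this check is subject → $3,230.52 × 0.0217 = $70.10
State unemployment insurance (employee share): $4,123.55 × 0.01 = $41.24
Total deductions = $172.46 + $365.76 + $394.39 + $64.18 + $70.10 + $41.24 = $1,108.13
Net pay = $4,123.55 − $1,108.13 = $3,015.42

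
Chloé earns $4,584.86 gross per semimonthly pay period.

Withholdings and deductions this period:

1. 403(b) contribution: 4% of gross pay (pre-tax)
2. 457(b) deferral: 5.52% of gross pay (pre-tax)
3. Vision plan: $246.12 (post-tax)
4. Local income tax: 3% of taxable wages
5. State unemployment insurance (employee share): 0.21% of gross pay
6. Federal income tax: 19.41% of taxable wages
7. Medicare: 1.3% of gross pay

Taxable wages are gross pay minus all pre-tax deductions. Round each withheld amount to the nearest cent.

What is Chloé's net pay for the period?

$2,903.39

403(b) contribution: $4,584.86 × 0.04 = $183.39
457(b) deferral: $4,584.86 × 0.0552 = $253.08
Pre-tax total = $183.39 + $253.08 = $436.47
Taxable wages = $4,584.86 − $436.47 = $4,148.39
Local income tax: $4,148.39 × 0.03 = $124.45
Federal income tax: $4,148.39 × 0.1941 = $805.20
State unemployment insurance (employee share): $4,584.86 × 0.0021 = $9.63
Medicare: $4,584.86 × 0.013 = $59.60
Vision plan: $246.12
Total deductions = $183.39 + $253.08 + $124.45 + $805.20 + $9.63 + $59.60 + $246.12 = $1,681.47
Net pay = $4,584.86 − $1,681.47 = $2,903.39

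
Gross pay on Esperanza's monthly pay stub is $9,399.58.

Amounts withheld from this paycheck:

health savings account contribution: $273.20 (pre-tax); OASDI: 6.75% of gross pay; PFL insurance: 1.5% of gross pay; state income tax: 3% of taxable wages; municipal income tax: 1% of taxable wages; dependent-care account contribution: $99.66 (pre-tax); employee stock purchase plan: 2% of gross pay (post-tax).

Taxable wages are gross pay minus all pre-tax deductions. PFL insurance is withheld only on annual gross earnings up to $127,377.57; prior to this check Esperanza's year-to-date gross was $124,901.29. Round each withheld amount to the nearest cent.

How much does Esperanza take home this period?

Health savings account contribution: $273.20
Dependent-care account contribution: $99.66
Pre-tax total = $273.20 + $99.66 = $372.86
Taxable wages = $9,399.58 − $372.86 = $9,026.72
Municipal income tax: $9,026.72 × 0.01 = $90.27
State income tax: $9,026.72 × 0.03 = $270.80
OASDI: $9,399.58 × 0.0675 = $634.47
PFL insurance: only $127,377.57 − $124,901.29 = $2,476.28 of this check is subject → $2,476.28 × 0.015 = $37.14
Employee stock purchase plan: $9,399.58 × 0.02 = $187.99
Total deductions = $273.20 + $99.66 + $90.27 + $270.80 + $634.47 + $37.14 + $187.99 = $1,593.53
Net pay = $9,399.58 − $1,593.53 = $7,806.05

$7,806.05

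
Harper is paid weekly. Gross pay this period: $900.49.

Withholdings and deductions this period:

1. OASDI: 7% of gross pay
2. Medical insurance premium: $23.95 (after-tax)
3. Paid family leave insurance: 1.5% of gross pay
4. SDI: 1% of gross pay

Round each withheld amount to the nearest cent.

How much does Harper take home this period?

OASDI: $900.49 × 0.07 = $63.03
SDI: $900.49 × 0.01 = $9.00
Paid family leave insurance: $900.49 × 0.015 = $13.51
Medical insurance premium: $23.95
Total deductions = $63.03 + $9.00 + $13.51 + $23.95 = $109.49
Net pay = $900.49 − $109.49 = $791.00

$791.00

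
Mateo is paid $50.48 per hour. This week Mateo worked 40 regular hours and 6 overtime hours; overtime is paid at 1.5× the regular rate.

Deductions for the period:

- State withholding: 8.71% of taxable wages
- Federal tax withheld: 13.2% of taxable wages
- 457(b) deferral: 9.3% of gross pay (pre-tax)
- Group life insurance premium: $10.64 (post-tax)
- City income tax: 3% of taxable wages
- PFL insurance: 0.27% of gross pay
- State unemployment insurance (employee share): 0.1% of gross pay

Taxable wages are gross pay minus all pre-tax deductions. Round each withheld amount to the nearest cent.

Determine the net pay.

$1,664.84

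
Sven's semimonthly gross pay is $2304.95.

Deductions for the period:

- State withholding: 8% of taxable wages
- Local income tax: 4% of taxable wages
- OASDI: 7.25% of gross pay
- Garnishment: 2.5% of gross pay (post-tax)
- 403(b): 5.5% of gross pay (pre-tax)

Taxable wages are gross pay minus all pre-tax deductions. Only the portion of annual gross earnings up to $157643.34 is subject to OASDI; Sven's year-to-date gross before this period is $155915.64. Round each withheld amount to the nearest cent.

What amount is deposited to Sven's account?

403(b): $2304.95 × 0.055 = $126.77
Taxable wages = $2304.95 − $126.77 = $2178.18
Local income tax: $2178.18 × 0.04 = $87.13
State withholding: $2178.18 × 0.08 = $174.25
OASDI: only $157643.34 − $155915.64 = $1727.70 of this check is subject → $1727.70 × 0.0725 = $125.26
Garnishment: $2304.95 × 0.025 = $57.62
Total deductions = $126.77 + $87.13 + $174.25 + $125.26 + $57.62 = $571.03
Net pay = $2304.95 − $571.03 = $1733.92

$1733.92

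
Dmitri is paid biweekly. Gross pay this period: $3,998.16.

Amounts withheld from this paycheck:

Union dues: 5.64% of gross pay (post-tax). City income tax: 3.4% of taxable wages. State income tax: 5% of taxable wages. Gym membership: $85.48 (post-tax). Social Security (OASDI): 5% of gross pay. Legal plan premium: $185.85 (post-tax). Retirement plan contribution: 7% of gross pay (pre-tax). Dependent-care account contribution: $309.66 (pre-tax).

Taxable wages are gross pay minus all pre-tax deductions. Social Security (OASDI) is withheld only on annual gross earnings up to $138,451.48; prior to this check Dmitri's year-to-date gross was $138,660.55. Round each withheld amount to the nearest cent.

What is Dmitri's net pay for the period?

$2,625.48

Retirement plan contribution: $3,998.16 × 0.07 = $279.87
Dependent-care account contribution: $309.66
Pre-tax total = $279.87 + $309.66 = $589.53
Taxable wages = $3,998.16 − $589.53 = $3,408.63
State income tax: $3,408.63 × 0.05 = $170.43
City income tax: $3,408.63 × 0.034 = $115.89
Social Security (OASDI): annual cap $138,451.48 already reached (YTD $138,660.55), so $0.00
Union dues: $3,998.16 × 0.0564 = $225.50
Legal plan premium: $185.85
Gym membership: $85.48
Total deductions = $279.87 + $309.66 + $170.43 + $115.89 + $0.00 + $225.50 + $185.85 + $85.48 = $1,372.68
Net pay = $3,998.16 − $1,372.68 = $2,625.48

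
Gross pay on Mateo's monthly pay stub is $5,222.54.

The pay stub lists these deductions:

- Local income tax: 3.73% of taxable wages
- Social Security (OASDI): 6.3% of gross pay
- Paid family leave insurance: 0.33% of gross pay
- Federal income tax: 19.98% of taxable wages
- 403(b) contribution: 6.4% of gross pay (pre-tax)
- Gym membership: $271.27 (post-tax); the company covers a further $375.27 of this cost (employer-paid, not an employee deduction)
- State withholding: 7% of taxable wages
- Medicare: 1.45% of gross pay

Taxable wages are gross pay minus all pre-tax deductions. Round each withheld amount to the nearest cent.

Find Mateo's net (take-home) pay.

$2,693.86

403(b) contribution: $5,222.54 × 0.064 = $334.24
Taxable wages = $5,222.54 − $334.24 = $4,888.30
State withholding: $4,888.30 × 0.07 = $342.18
Local income tax: $4,888.30 × 0.0373 = $182.33
Federal income tax: $4,888.30 × 0.1998 = $976.68
Paid family leave insurance: $5,222.54 × 0.0033 = $17.23
Social Security (OASDI): $5,222.54 × 0.063 = $329.02
Medicare: $5,222.54 × 0.0145 = $75.73
Gym membership: $271.27
(Employer's $375.27 toward gym membership is not withheld from the employee.)
Total deductions = $334.24 + $342.18 + $182.33 + $976.68 + $17.23 + $329.02 + $75.73 + $271.27 = $2,528.68
Net pay = $5,222.54 − $2,528.68 = $2,693.86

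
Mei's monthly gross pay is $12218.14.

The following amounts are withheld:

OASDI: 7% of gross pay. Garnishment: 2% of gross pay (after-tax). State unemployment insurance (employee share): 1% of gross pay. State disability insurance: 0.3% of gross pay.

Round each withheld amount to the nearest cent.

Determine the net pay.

$10959.68

OASDI: $12218.14 × 0.07 = $855.27
State unemployment insurance (employee share): $12218.14 × 0.01 = $122.18
State disability insurance: $12218.14 × 0.003 = $36.65
Garnishment: $12218.14 × 0.02 = $244.36
Total deductions = $855.27 + $122.18 + $36.65 + $244.36 = $1258.46
Net pay = $12218.14 − $1258.46 = $10959.68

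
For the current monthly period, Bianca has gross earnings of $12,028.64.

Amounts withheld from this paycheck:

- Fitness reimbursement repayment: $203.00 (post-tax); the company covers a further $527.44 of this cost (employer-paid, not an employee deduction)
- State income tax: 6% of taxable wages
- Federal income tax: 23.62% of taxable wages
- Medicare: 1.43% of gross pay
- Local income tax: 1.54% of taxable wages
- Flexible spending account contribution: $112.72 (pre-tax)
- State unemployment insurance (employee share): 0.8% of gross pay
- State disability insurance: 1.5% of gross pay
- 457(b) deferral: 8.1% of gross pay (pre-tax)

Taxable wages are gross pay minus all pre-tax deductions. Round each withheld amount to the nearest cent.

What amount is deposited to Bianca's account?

$6,880.52

Flexible spending account contribution: $112.72
457(b) deferral: $12,028.64 × 0.081 = $974.32
Pre-tax total = $112.72 + $974.32 = $1,087.04
Taxable wages = $12,028.64 − $1,087.04 = $10,941.60
Local income tax: $10,941.60 × 0.0154 = $168.50
State income tax: $10,941.60 × 0.06 = $656.50
Federal income tax: $10,941.60 × 0.2362 = $2,584.41
State disability insurance: $12,028.64 × 0.015 = $180.43
Medicare: $12,028.64 × 0.0143 = $172.01
State unemployment insurance (employee share): $12,028.64 × 0.008 = $96.23
Fitness reimbursement repayment: $203.00
(Employer's $527.44 toward fitness reimbursement repayment is not withheld from the employee.)
Total deductions = $112.72 + $974.32 + $168.50 + $656.50 + $2,584.41 + $180.43 + $172.01 + $96.23 + $203.00 = $5,148.12
Net pay = $12,028.64 − $5,148.12 = $6,880.52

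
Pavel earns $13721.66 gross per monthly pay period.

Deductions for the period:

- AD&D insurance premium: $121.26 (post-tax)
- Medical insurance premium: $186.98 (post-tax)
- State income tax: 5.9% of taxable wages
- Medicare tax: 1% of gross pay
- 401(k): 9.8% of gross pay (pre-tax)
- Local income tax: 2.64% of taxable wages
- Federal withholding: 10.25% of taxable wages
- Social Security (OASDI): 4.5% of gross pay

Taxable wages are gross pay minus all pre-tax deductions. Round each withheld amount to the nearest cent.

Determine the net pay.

$8988.38

401(k): $13721.66 × 0.098 = $1344.72
Taxable wages = $13721.66 − $1344.72 = $12376.94
Local income tax: $12376.94 × 0.0264 = $326.75
State income tax: $12376.94 × 0.059 = $730.24
Federal withholding: $12376.94 × 0.1025 = $1268.64
Medicare tax: $13721.66 × 0.01 = $137.22
Social Security (OASDI): $13721.66 × 0.045 = $617.47
AD&D insurance premium: $121.26
Medical insurance premium: $186.98
Total deductions = $1344.72 + $326.75 + $730.24 + $1268.64 + $137.22 + $617.47 + $121.26 + $186.98 = $4733.28
Net pay = $13721.66 − $4733.28 = $8988.38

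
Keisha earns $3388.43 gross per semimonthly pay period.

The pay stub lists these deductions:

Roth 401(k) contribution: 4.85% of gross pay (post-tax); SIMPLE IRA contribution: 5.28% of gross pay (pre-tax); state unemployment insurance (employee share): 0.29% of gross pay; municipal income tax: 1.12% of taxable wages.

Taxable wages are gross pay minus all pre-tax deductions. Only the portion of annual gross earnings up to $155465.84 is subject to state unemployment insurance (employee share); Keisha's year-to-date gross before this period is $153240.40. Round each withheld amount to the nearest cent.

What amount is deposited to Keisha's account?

$3002.78

SIMPLE IRA contribution: $3388.43 × 0.0528 = $178.91
Taxable wages = $3388.43 − $178.91 = $3209.52
Municipal income tax: $3209.52 × 0.0112 = $35.95
State unemployment insurance (employee share): only $155465.84 − $153240.40 = $2225.44 of this check is subject → $2225.44 × 0.0029 = $6.45
Roth 401(k) contribution: $3388.43 × 0.0485 = $164.34
Total deductions = $178.91 + $35.95 + $6.45 + $164.34 = $385.65
Net pay = $3388.43 − $385.65 = $3002.78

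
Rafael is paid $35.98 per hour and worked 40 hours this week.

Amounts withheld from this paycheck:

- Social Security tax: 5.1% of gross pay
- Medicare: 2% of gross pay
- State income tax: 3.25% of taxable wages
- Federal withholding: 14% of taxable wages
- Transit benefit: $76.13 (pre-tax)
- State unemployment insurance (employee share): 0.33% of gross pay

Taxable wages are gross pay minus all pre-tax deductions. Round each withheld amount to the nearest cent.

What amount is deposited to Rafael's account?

$1,021.01

Gross pay: 40 × $35.98 = $1,439.20
Transit benefit: $76.13
Taxable wages = $1,439.20 − $76.13 = $1,363.07
Federal withholding: $1,363.07 × 0.14 = $190.83
State income tax: $1,363.07 × 0.0325 = $44.30
Medicare: $1,439.20 × 0.02 = $28.78
State unemployment insurance (employee share): $1,439.20 × 0.0033 = $4.75
Social Security tax: $1,439.20 × 0.051 = $73.40
Total deductions = $76.13 + $190.83 + $44.30 + $28.78 + $4.75 + $73.40 = $418.19
Net pay = $1,439.20 − $418.19 = $1,021.01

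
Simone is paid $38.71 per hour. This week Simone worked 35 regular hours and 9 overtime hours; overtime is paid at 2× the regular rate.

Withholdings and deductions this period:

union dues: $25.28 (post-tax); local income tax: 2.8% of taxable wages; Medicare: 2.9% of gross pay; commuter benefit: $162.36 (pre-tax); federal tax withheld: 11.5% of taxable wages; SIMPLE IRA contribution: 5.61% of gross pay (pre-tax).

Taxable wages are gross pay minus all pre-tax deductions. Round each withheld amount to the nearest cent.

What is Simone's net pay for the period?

Regular pay: 35 × $38.71 = $1,354.85
Overtime pay: 9 × $38.71 × 2 = $696.78
Gross pay = $1,354.85 + $696.78 = $2,051.63
Commuter benefit: $162.36
SIMPLE IRA contribution: $2,051.63 × 0.0561 = $115.10
Pre-tax total = $162.36 + $115.10 = $277.46
Taxable wages = $2,051.63 − $277.46 = $1,774.17
Federal tax withheld: $1,774.17 × 0.115 = $204.03
Local income tax: $1,774.17 × 0.028 = $49.68
Medicare: $2,051.63 × 0.029 = $59.50
Union dues: $25.28
Total deductions = $162.36 + $115.10 + $204.03 + $49.68 + $59.50 + $25.28 = $615.95
Net pay = $2,051.63 − $615.95 = $1,435.68

$1,435.68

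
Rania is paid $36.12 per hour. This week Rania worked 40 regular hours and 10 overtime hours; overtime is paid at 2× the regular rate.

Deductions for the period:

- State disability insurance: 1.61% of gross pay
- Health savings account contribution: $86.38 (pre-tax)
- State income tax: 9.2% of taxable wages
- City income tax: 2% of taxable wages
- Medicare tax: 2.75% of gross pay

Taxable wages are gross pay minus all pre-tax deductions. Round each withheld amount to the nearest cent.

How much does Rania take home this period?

$1753.27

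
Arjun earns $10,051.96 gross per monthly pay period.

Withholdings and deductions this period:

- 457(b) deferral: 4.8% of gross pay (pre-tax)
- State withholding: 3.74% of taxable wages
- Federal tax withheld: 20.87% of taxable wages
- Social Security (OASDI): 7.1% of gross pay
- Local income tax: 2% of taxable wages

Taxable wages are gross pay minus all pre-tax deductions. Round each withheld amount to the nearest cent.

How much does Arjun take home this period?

$6,309.34

457(b) deferral: $10,051.96 × 0.048 = $482.49
Taxable wages = $10,051.96 − $482.49 = $9,569.47
Federal tax withheld: $9,569.47 × 0.2087 = $1,997.15
Local income tax: $9,569.47 × 0.02 = $191.39
State withholding: $9,569.47 × 0.0374 = $357.90
Social Security (OASDI): $10,051.96 × 0.071 = $713.69
Total deductions = $482.49 + $1,997.15 + $191.39 + $357.90 + $713.69 = $3,742.62
Net pay = $10,051.96 − $3,742.62 = $6,309.34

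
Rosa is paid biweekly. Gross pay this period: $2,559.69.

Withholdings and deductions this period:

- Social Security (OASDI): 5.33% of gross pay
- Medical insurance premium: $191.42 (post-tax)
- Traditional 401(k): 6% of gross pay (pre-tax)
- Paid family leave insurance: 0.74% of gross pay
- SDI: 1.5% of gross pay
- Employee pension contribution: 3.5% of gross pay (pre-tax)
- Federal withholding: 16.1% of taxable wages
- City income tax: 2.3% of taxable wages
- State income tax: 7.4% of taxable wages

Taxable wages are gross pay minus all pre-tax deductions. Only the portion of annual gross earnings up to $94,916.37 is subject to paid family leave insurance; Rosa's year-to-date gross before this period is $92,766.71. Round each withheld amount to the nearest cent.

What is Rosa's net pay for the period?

$1,336.70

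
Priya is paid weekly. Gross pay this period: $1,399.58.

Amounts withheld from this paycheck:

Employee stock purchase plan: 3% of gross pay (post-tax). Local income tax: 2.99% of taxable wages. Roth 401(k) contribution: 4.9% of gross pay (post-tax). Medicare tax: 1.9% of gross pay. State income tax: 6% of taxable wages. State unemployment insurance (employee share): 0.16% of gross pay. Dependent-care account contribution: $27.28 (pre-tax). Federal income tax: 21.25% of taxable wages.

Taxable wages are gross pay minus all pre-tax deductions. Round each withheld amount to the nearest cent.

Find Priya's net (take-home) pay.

$817.92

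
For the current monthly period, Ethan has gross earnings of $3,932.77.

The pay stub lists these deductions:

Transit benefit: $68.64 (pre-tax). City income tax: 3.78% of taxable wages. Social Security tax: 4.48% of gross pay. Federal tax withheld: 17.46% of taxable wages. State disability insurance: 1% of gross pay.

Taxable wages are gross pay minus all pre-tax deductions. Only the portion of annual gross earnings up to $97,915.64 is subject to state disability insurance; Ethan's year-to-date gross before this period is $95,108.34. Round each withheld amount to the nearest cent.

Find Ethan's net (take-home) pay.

$2,839.13

Transit benefit: $68.64
Taxable wages = $3,932.77 − $68.64 = $3,864.13
Federal tax withheld: $3,864.13 × 0.1746 = $674.68
City income tax: $3,864.13 × 0.0378 = $146.06
State disability insurance: only $97,915.64 − $95,108.34 = $2,807.30 of this check is subject → $2,807.30 × 0.01 = $28.07
Social Security tax: $3,932.77 × 0.0448 = $176.19
Total deductions = $68.64 + $674.68 + $146.06 + $28.07 + $176.19 = $1,093.64
Net pay = $3,932.77 − $1,093.64 = $2,839.13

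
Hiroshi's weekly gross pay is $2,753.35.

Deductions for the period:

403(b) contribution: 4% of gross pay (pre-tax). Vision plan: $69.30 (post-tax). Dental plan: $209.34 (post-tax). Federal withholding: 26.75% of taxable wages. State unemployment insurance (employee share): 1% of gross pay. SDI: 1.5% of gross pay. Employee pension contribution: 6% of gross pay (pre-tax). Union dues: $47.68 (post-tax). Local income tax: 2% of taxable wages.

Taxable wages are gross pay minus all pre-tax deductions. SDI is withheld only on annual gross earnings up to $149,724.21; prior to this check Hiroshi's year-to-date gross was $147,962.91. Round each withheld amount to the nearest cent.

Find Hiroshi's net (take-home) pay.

$1,385.32

403(b) contribution: $2,753.35 × 0.04 = $110.13
Employee pension contribution: $2,753.35 × 0.06 = $165.20
Pre-tax total = $110.13 + $165.20 = $275.33
Taxable wages = $2,753.35 − $275.33 = $2,478.02
Federal withholding: $2,478.02 × 0.2675 = $662.87
Local income tax: $2,478.02 × 0.02 = $49.56
State unemployment insurance (employee share): $2,753.35 × 0.01 = $27.53
SDI: only $149,724.21 − $147,962.91 = $1,761.30 of this check is subject → $1,761.30 × 0.015 = $26.42
Union dues: $47.68
Vision plan: $69.30
Dental plan: $209.34
Total deductions = $110.13 + $165.20 + $662.87 + $49.56 + $27.53 + $26.42 + $47.68 + $69.30 + $209.34 = $1,368.03
Net pay = $2,753.35 − $1,368.03 = $1,385.32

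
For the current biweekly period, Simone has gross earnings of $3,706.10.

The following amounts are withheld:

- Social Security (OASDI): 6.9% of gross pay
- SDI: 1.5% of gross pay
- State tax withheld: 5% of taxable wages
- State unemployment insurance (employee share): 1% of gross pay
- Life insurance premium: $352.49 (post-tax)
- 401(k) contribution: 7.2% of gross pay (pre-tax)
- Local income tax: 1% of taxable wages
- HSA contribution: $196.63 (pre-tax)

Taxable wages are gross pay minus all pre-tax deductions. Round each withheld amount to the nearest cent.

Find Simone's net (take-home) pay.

HSA contribution: $196.63
401(k) contribution: $3,706.10 × 0.072 = $266.84
Pre-tax total = $196.63 + $266.84 = $463.47
Taxable wages = $3,706.10 − $463.47 = $3,242.63
State tax withheld: $3,242.63 × 0.05 = $162.13
Local income tax: $3,242.63 × 0.01 = $32.43
SDI: $3,706.10 × 0.015 = $55.59
State unemployment insurance (employee share): $3,706.10 × 0.01 = $37.06
Social Security (OASDI): $3,706.10 × 0.069 = $255.72
Life insurance premium: $352.49
Total deductions = $196.63 + $266.84 + $162.13 + $32.43 + $55.59 + $37.06 + $255.72 + $352.49 = $1,358.89
Net pay = $3,706.10 − $1,358.89 = $2,347.21

$2,347.21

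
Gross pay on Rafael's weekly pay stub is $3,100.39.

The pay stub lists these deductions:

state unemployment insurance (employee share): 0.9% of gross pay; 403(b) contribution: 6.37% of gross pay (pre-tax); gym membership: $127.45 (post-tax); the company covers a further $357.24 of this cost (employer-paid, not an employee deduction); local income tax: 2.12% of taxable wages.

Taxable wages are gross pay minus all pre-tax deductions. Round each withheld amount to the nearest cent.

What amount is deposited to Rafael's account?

403(b) contribution: $3,100.39 × 0.0637 = $197.49
Taxable wages = $3,100.39 − $197.49 = $2,902.90
Local income tax: $2,902.90 × 0.0212 = $61.54
State unemployment insurance (employee share): $3,100.39 × 0.009 = $27.90
Gym membership: $127.45
(Employer's $357.24 toward gym membership is not withheld from the employee.)
Total deductions = $197.49 + $61.54 + $27.90 + $127.45 = $414.38
Net pay = $3,100.39 − $414.38 = $2,686.01

$2,686.01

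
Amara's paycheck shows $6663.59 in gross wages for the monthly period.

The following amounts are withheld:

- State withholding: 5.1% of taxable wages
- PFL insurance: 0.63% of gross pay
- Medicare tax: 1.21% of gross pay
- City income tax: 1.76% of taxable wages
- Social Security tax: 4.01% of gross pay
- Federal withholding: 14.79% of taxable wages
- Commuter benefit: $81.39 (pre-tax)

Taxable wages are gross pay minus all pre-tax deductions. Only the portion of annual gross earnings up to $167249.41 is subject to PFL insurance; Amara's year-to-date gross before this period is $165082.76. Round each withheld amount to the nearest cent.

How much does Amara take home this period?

Commuter benefit: $81.39
Taxable wages = $6663.59 − $81.39 = $6582.20
City income tax: $6582.20 × 0.0176 = $115.85
Federal withholding: $6582.20 × 0.1479 = $973.51
State withholding: $6582.20 × 0.051 = $335.69
Social Security tax: $6663.59 × 0.0401 = $267.21
PFL insurance: only $167249.41 − $165082.76 = $2166.65 of this check is subject → $2166.65 × 0.0063 = $13.65
Medicare tax: $6663.59 × 0.0121 = $80.63
Total deductions = $81.39 + $115.85 + $973.51 + $335.69 + $267.21 + $13.65 + $80.63 = $1867.93
Net pay = $6663.59 − $1867.93 = $4795.66

$4795.66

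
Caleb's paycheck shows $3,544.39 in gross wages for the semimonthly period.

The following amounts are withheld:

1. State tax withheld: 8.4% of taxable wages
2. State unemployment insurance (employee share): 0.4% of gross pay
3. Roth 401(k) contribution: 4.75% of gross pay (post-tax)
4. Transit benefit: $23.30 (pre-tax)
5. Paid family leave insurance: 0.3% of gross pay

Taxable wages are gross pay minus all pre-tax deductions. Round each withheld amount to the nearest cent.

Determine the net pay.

$3,032.15

Transit benefit: $23.30
Taxable wages = $3,544.39 − $23.30 = $3,521.09
State tax withheld: $3,521.09 × 0.084 = $295.77
Paid family leave insurance: $3,544.39 × 0.003 = $10.63
State unemployment insurance (employee share): $3,544.39 × 0.004 = $14.18
Roth 401(k) contribution: $3,544.39 × 0.0475 = $168.36
Total deductions = $23.30 + $295.77 + $10.63 + $14.18 + $168.36 = $512.24
Net pay = $3,544.39 − $512.24 = $3,032.15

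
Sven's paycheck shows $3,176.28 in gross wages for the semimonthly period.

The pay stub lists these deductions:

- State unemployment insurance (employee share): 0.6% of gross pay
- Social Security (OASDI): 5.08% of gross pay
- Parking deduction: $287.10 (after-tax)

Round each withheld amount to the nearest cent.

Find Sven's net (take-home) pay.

$2,708.76

Social Security (OASDI): $3,176.28 × 0.0508 = $161.36
State unemployment insurance (employee share): $3,176.28 × 0.006 = $19.06
Parking deduction: $287.10
Total deductions = $161.36 + $19.06 + $287.10 = $467.52
Net pay = $3,176.28 − $467.52 = $2,708.76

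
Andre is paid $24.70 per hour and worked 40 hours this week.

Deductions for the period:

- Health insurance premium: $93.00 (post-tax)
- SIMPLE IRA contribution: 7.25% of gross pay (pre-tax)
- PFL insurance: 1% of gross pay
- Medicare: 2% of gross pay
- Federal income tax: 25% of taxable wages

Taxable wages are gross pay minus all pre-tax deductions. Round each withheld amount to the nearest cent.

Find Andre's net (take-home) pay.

Gross pay: 40 × $24.70 = $988.00
SIMPLE IRA contribution: $988.00 × 0.0725 = $71.63
Taxable wages = $988.00 − $71.63 = $916.37
Federal income tax: $916.37 × 0.25 = $229.09
PFL insurance: $988.00 × 0.01 = $9.88
Medicare: $988.00 × 0.02 = $19.76
Health insurance premium: $93.00
Total deductions = $71.63 + $229.09 + $9.88 + $19.76 + $93.00 = $423.36
Net pay = $988.00 − $423.36 = $564.64

$564.64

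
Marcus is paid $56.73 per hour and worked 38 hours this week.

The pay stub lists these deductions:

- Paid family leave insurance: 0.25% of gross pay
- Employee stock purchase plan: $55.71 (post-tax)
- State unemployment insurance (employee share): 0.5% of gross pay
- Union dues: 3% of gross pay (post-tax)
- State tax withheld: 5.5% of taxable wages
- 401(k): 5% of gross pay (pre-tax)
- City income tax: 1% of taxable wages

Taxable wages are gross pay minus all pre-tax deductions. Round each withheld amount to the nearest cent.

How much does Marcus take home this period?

$1,778.28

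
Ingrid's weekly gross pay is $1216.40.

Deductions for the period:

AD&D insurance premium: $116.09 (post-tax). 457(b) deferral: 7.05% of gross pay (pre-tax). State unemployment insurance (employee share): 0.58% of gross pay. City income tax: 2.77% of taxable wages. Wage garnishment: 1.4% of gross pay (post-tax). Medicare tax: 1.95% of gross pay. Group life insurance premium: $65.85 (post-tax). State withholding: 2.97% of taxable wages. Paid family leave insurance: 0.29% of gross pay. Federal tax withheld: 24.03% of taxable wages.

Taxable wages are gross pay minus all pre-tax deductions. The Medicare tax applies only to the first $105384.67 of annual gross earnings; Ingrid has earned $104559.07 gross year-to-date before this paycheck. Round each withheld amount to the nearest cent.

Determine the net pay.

$568.39

457(b) deferral: $1216.40 × 0.0705 = $85.76
Taxable wages = $1216.40 − $85.76 = $1130.64
Federal tax withheld: $1130.64 × 0.2403 = $271.69
State withholding: $1130.64 × 0.0297 = $33.58
City income tax: $1130.64 × 0.0277 = $31.32
State unemployment insurance (employee share): $1216.40 × 0.0058 = $7.06
Medicare tax: only $105384.67 − $104559.07 = $825.60 of this check is subject → $825.60 × 0.0195 = $16.10
Paid family leave insurance: $1216.40 × 0.0029 = $3.53
Wage garnishment: $1216.40 × 0.014 = $17.03
AD&D insurance premium: $116.09
Group life insurance premium: $65.85
Total deductions = $85.76 + $271.69 + $33.58 + $31.32 + $7.06 + $16.10 + $3.53 + $17.03 + $116.09 + $65.85 = $648.01
Net pay = $1216.40 − $648.01 = $568.39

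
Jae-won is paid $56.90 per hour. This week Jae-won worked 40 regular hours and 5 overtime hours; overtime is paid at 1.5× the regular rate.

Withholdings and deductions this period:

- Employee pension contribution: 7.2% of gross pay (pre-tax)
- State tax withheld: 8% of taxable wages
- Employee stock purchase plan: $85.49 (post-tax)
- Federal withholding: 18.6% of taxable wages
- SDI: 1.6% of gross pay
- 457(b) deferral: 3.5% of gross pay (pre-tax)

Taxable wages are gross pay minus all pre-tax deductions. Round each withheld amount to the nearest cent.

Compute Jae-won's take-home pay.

Regular pay: 40 × $56.90 = $2,276.00
Overtime pay: 5 × $56.90 × 1.5 = $426.75
Gross pay = $2,276.00 + $426.75 = $2,702.75
Employee pension contribution: $2,702.75 × 0.072 = $194.60
457(b) deferral: $2,702.75 × 0.035 = $94.60
Pre-tax total = $194.60 + $94.60 = $289.20
Taxable wages = $2,702.75 − $289.20 = $2,413.55
Federal withholding: $2,413.55 × 0.186 = $448.92
State tax withheld: $2,413.55 × 0.08 = $193.08
SDI: $2,702.75 × 0.016 = $43.24
Employee stock purchase plan: $85.49
Total deductions = $194.60 + $94.60 + $448.92 + $193.08 + $43.24 + $85.49 = $1,059.93
Net pay = $2,702.75 − $1,059.93 = $1,642.82

$1,642.82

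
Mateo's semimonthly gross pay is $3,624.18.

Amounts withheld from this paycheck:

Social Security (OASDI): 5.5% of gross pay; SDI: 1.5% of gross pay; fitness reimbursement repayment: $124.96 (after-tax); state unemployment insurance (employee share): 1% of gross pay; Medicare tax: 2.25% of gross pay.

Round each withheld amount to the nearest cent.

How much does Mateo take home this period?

$3,127.75

Social Security (OASDI): $3,624.18 × 0.055 = $199.33
State unemployment insurance (employee share): $3,624.18 × 0.01 = $36.24
Medicare tax: $3,624.18 × 0.0225 = $81.54
SDI: $3,624.18 × 0.015 = $54.36
Fitness reimbursement repayment: $124.96
Total deductions = $199.33 + $36.24 + $81.54 + $54.36 + $124.96 = $496.43
Net pay = $3,624.18 − $496.43 = $3,127.75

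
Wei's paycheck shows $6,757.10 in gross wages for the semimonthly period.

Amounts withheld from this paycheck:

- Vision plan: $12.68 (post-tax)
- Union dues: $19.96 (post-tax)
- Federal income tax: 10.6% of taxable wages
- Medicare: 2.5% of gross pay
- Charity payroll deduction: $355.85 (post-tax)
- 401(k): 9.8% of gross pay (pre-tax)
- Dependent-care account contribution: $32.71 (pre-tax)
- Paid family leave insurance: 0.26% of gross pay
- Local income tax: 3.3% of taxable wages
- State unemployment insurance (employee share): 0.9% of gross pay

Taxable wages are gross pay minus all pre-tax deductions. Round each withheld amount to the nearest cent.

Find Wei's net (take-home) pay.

Dependent-care account contribution: $32.71
401(k): $6,757.10 × 0.098 = $662.20
Pre-tax total = $32.71 + $662.20 = $694.91
Taxable wages = $6,757.10 − $694.91 = $6,062.19
Federal income tax: $6,062.19 × 0.106 = $642.59
Local income tax: $6,062.19 × 0.033 = $200.05
State unemployment insurance (employee share): $6,757.10 × 0.009 = $60.81
Medicare: $6,757.10 × 0.025 = $168.93
Paid family leave insurance: $6,757.10 × 0.0026 = $17.57
Union dues: $19.96
Vision plan: $12.68
Charity payroll deduction: $355.85
Total deductions = $32.71 + $662.20 + $642.59 + $200.05 + $60.81 + $168.93 + $17.57 + $19.96 + $12.68 + $355.85 = $2,173.35
Net pay = $6,757.10 − $2,173.35 = $4,583.75

$4,583.75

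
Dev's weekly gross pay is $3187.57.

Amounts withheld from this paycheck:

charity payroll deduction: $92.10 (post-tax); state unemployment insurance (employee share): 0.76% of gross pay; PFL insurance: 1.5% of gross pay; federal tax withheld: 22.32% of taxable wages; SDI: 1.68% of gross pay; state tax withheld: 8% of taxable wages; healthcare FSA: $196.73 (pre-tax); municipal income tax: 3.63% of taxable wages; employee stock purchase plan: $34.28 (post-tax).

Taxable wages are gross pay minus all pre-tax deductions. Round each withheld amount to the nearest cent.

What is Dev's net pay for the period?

$1723.47

Healthcare FSA: $196.73
Taxable wages = $3187.57 − $196.73 = $2990.84
Federal tax withheld: $2990.84 × 0.2232 = $667.56
State tax withheld: $2990.84 × 0.08 = $239.27
Municipal income tax: $2990.84 × 0.0363 = $108.57
PFL insurance: $3187.57 × 0.015 = $47.81
State unemployment insurance (employee share): $3187.57 × 0.0076 = $24.23
SDI: $3187.57 × 0.0168 = $53.55
Charity payroll deduction: $92.10
Employee stock purchase plan: $34.28
Total deductions = $196.73 + $667.56 + $239.27 + $108.57 + $47.81 + $24.23 + $53.55 + $92.10 + $34.28 = $1464.10
Net pay = $3187.57 − $1464.10 = $1723.47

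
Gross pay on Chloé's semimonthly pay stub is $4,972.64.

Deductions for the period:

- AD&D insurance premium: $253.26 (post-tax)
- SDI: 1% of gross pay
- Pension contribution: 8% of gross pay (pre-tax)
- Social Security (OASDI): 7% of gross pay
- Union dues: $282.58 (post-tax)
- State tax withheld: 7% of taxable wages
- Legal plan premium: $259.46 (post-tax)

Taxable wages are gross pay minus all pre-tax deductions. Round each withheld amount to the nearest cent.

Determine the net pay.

Pension contribution: $4,972.64 × 0.08 = $397.81
Taxable wages = $4,972.64 − $397.81 = $4,574.83
State tax withheld: $4,574.83 × 0.07 = $320.24
SDI: $4,972.64 × 0.01 = $49.73
Social Security (OASDI): $4,972.64 × 0.07 = $348.08
AD&D insurance premium: $253.26
Legal plan premium: $259.46
Union dues: $282.58
Total deductions = $397.81 + $320.24 + $49.73 + $348.08 + $253.26 + $259.46 + $282.58 = $1,911.16
Net pay = $4,972.64 − $1,911.16 = $3,061.48

$3,061.48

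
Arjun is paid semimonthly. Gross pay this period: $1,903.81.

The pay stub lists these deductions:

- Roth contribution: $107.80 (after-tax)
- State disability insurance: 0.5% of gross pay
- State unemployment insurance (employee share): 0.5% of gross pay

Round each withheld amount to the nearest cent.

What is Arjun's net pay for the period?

State unemployment insurance (employee share): $1,903.81 × 0.005 = $9.52
State disability insurance: $1,903.81 × 0.005 = $9.52
Roth contribution: $107.80
Total deductions = $9.52 + $9.52 + $107.80 = $126.84
Net pay = $1,903.81 − $126.84 = $1,776.97

$1,776.97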